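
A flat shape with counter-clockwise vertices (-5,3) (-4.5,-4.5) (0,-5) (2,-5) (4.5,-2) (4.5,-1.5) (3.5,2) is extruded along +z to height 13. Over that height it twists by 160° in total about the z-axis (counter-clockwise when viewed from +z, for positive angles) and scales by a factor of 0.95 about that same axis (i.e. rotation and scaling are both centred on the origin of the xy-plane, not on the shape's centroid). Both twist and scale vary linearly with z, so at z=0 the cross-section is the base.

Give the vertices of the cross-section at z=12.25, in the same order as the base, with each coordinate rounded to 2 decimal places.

Cross-section at z=12.25: (2.76,-4.82) (5.84,1.65) (2.33,4.16) (0.66,5.09) (-2.81,3.76) (-3.04,3.34) (-3.84,-0.03)

t = z/height = 12.25/13 = 0.942308
s = 1 + (scale-1)·z/height = 1 + (0.95-1)·12.25/13 = 0.952885
θ = twist·z/height = 160°·12.25/13 = 150.7692° = 2.631419 rad
cos θ = -0.872660, sin θ = 0.488328 (intermediates below are computed at full precision and shown rounded to 5 d.p.)
v1: (-5,3) → rotate → (2.89831,-5.05962) → ×s → (2.76176,-4.82124) → (2.76,-4.82)
v2: (-4.5,-4.5) → rotate → (6.12445,1.72949) → ×s → (5.83589,1.64801) → (5.84,1.65)
v3: (0,-5) → rotate → (2.44164,4.36330) → ×s → (2.32660,4.15772) → (2.33,4.16)
v4: (2,-5) → rotate → (0.69632,5.33996) → ×s → (0.66351,5.08836) → (0.66,5.09)
v5: (4.5,-2) → rotate → (-2.95031,3.94280) → ×s → (-2.81131,3.75703) → (-2.81,3.76)
v6: (4.5,-1.5) → rotate → (-3.19448,3.50647) → ×s → (-3.04397,3.34126) → (-3.04,3.34)
v7: (3.5,2) → rotate → (-4.03097,-0.03617) → ×s → (-3.84105,-0.03447) → (-3.84,-0.03)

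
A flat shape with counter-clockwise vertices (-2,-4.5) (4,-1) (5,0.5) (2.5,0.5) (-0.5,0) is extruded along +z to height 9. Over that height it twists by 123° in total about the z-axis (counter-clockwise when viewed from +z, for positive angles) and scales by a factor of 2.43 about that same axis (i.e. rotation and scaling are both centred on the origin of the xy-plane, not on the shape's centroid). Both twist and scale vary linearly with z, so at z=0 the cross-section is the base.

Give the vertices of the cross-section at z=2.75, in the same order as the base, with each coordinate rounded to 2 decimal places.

Cross-section at z=2.75: (1.67,-6.88) (5.43,2.37) (5.26,4.95) (2.41,2.76) (-0.57,-0.44)

t = z/height = 2.75/9 = 0.305556
s = 1 + (scale-1)·z/height = 1 + (2.43-1)·2.75/9 = 1.436944
θ = twist·z/height = 123°·2.75/9 = 37.5833° = 0.655953 rad
cos θ = 0.792467, sin θ = 0.609915 (intermediates below are computed at full precision and shown rounded to 5 d.p.)
v1: (-2,-4.5) → rotate → (1.15968,-4.78593) → ×s → (1.66640,-6.87712) → (1.67,-6.88)
v2: (4,-1) → rotate → (3.77978,1.64719) → ×s → (5.43134,2.36692) → (5.43,2.37)
v3: (5,0.5) → rotate → (3.65738,3.44581) → ×s → (5.25545,4.95143) → (5.26,4.95)
v4: (2.5,0.5) → rotate → (1.67621,1.92102) → ×s → (2.40862,2.76040) → (2.41,2.76)
v5: (-0.5,0) → rotate → (-0.39623,-0.30496) → ×s → (-0.56937,-0.43821) → (-0.57,-0.44)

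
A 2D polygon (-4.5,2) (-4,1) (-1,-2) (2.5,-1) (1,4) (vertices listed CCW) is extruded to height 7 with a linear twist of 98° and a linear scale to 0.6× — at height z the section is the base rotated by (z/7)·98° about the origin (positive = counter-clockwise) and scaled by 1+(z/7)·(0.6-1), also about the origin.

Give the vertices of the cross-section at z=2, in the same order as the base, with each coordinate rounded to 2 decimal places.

Cross-section at z=2: (-4.35,-0.31) (-3.54,-0.88) (0.05,-1.98) (2.37,0.26) (-0.88,3.54)

t = z/height = 2/7 = 0.285714
s = 1 + (scale-1)·z/height = 1 + (0.6-1)·2/7 = 0.885714
θ = twist·z/height = 98°·2/7 = 28.0000° = 0.488692 rad
cos θ = 0.882948, sin θ = 0.469472 (intermediates below are computed at full precision and shown rounded to 5 d.p.)
v1: (-4.5,2) → rotate → (-4.91221,-0.34673) → ×s → (-4.35081,-0.30710) → (-4.35,-0.31)
v2: (-4,1) → rotate → (-4.00126,-0.99494) → ×s → (-3.54397,-0.88123) → (-3.54,-0.88)
v3: (-1,-2) → rotate → (0.05600,-2.23537) → ×s → (0.04960,-1.97990) → (0.05,-1.98)
v4: (2.5,-1) → rotate → (2.67684,0.29073) → ×s → (2.37092,0.25750) → (2.37,0.26)
v5: (1,4) → rotate → (-0.99494,4.00126) → ×s → (-0.88123,3.54397) → (-0.88,3.54)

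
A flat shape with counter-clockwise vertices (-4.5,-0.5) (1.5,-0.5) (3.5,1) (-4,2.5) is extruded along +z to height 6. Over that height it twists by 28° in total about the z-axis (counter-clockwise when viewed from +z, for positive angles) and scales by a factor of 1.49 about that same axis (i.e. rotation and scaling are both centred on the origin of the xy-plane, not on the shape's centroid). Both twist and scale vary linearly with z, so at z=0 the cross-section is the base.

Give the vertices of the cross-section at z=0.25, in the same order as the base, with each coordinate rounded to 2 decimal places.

t = z/height = 0.25/6 = 0.0416667
s = 1 + (scale-1)·z/height = 1 + (1.49-1)·0.25/6 = 1.020417
θ = twist·z/height = 28°·0.25/6 = 1.1667° = 0.020362 rad
cos θ = 0.999793, sin θ = 0.020361 (intermediates below are computed at full precision and shown rounded to 5 d.p.)
v1: (-4.5,-0.5) → rotate → (-4.48889,-0.59152) → ×s → (-4.58053,-0.60360) → (-4.58,-0.60)
v2: (1.5,-0.5) → rotate → (1.50987,-0.46936) → ×s → (1.54070,-0.47894) → (1.54,-0.48)
v3: (3.5,1) → rotate → (3.47891,1.07106) → ×s → (3.54994,1.09292) → (3.55,1.09)
v4: (-4,2.5) → rotate → (-4.05007,2.41804) → ×s → (-4.13276,2.46741) → (-4.13,2.47)

Cross-section at z=0.25: (-4.58,-0.60) (1.54,-0.48) (3.55,1.09) (-4.13,2.47)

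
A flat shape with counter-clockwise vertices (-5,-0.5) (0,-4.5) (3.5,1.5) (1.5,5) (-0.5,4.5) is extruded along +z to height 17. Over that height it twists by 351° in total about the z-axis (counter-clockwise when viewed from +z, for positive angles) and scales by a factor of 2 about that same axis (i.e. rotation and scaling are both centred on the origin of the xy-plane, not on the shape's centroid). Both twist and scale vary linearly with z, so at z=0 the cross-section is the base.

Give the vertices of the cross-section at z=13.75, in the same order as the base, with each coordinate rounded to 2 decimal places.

t = z/height = 13.75/17 = 0.808824
s = 1 + (scale-1)·z/height = 1 + (2-1)·13.75/17 = 1.808824
θ = twist·z/height = 351°·13.75/17 = 283.8971° = 4.954938 rad
cos θ = 0.240178, sin θ = -0.970729 (intermediates below are computed at full precision and shown rounded to 5 d.p.)
v1: (-5,-0.5) → rotate → (-1.68626,4.73355) → ×s → (-3.05014,8.56217) → (-3.05,8.56)
v2: (0,-4.5) → rotate → (-4.36828,-1.08080) → ×s → (-7.90145,-1.95498) → (-7.90,-1.95)
v3: (3.5,1.5) → rotate → (2.29672,-3.03728) → ×s → (4.15436,-5.49391) → (4.15,-5.49)
v4: (1.5,5) → rotate → (5.21391,-0.25520) → ×s → (9.43105,-0.46162) → (9.43,-0.46)
v5: (-0.5,4.5) → rotate → (4.24819,1.56617) → ×s → (7.68423,2.83292) → (7.68,2.83)

Cross-section at z=13.75: (-3.05,8.56) (-7.90,-1.95) (4.15,-5.49) (9.43,-0.46) (7.68,2.83)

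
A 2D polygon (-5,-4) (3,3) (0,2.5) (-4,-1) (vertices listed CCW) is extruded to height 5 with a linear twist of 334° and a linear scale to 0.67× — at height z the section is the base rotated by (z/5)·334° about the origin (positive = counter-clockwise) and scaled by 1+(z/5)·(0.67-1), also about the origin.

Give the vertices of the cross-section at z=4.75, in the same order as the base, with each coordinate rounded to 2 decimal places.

Cross-section at z=4.75: (-4.38,0.31) (2.91,0.12) (1.16,1.26) (-2.48,1.36)

t = z/height = 4.75/5 = 0.95
s = 1 + (scale-1)·z/height = 1 + (0.67-1)·4.75/5 = 0.686500
θ = twist·z/height = 334°·4.75/5 = 317.3000° = 5.537930 rad
cos θ = 0.734915, sin θ = -0.678160 (intermediates below are computed at full precision and shown rounded to 5 d.p.)
v1: (-5,-4) → rotate → (-6.38721,0.45114) → ×s → (-4.38482,0.30971) → (-4.38,0.31)
v2: (3,3) → rotate → (4.23922,0.17026) → ×s → (2.91023,0.11689) → (2.91,0.12)
v3: (0,2.5) → rotate → (1.69540,1.83729) → ×s → (1.16389,1.26130) → (1.16,1.26)
v4: (-4,-1) → rotate → (-3.61782,1.97772) → ×s → (-2.48363,1.35771) → (-2.48,1.36)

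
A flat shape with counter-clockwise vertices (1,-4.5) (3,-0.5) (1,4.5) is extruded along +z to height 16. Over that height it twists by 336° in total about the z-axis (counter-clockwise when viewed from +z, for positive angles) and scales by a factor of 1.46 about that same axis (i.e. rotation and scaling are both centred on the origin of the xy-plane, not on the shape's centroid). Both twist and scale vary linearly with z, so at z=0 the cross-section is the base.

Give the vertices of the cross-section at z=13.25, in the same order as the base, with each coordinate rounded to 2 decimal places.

t = z/height = 13.25/16 = 0.828125
s = 1 + (scale-1)·z/height = 1 + (1.46-1)·13.25/16 = 1.380938
θ = twist·z/height = 336°·13.25/16 = 278.2500° = 4.856379 rad
cos θ = 0.143493, sin θ = -0.989651 (intermediates below are computed at full precision and shown rounded to 5 d.p.)
v1: (1,-4.5) → rotate → (-4.30994,-1.63537) → ×s → (-5.95176,-2.25834) → (-5.95,-2.26)
v2: (3,-0.5) → rotate → (-0.06435,-3.04070) → ×s → (-0.08886,-4.19902) → (-0.09,-4.20)
v3: (1,4.5) → rotate → (4.59692,-0.34393) → ×s → (6.34806,-0.47495) → (6.35,-0.47)

Cross-section at z=13.25: (-5.95,-2.26) (-0.09,-4.20) (6.35,-0.47)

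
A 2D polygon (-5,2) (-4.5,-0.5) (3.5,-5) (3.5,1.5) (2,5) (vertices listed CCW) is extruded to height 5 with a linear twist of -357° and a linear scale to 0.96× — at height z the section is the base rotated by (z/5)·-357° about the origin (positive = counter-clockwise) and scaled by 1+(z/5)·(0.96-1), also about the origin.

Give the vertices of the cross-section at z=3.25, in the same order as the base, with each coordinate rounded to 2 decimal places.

t = z/height = 3.25/5 = 0.65
s = 1 + (scale-1)·z/height = 1 + (0.96-1)·3.25/5 = 0.974000
θ = twist·z/height = -357°·3.25/5 = -232.0500° = -4.050037 rad
cos θ = -0.614974, sin θ = 0.788548 (intermediates below are computed at full precision and shown rounded to 5 d.p.)
v1: (-5,2) → rotate → (1.49777,-5.17269) → ×s → (1.45883,-5.03820) → (1.46,-5.04)
v2: (-4.5,-0.5) → rotate → (3.16165,-3.24098) → ×s → (3.07945,-3.15671) → (3.08,-3.16)
v3: (3.5,-5) → rotate → (1.79033,5.83478) → ×s → (1.74378,5.68308) → (1.74,5.68)
v4: (3.5,1.5) → rotate → (-3.33523,1.83746) → ×s → (-3.24851,1.78968) → (-3.25,1.79)
v5: (2,5) → rotate → (-5.17269,-1.49777) → ×s → (-5.03820,-1.45883) → (-5.04,-1.46)

Cross-section at z=3.25: (1.46,-5.04) (3.08,-3.16) (1.74,5.68) (-3.25,1.79) (-5.04,-1.46)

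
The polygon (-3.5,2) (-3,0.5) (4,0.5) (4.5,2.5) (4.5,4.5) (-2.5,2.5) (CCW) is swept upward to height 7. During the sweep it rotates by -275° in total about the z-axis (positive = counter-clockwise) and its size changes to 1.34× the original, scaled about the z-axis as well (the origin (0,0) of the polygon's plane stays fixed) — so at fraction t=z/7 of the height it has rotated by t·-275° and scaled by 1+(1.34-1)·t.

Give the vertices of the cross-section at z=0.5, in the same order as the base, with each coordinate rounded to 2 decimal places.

Cross-section at z=0.5: (-2.69,3.13) (-2.72,1.52) (4.03,-0.89) (5.20,0.86) (5.89,2.79) (-1.55,3.27)

t = z/height = 0.5/7 = 0.0714286
s = 1 + (scale-1)·z/height = 1 + (1.34-1)·0.5/7 = 1.024286
θ = twist·z/height = -275°·0.5/7 = -19.6429° = -0.342833 rad
cos θ = 0.941806, sin θ = -0.336156 (intermediates below are computed at full precision and shown rounded to 5 d.p.)
v1: (-3.5,2) → rotate → (-2.62401,3.06016) → ×s → (-2.68774,3.13448) → (-2.69,3.13)
v2: (-3,0.5) → rotate → (-2.65734,1.47937) → ×s → (-2.72188,1.51530) → (-2.72,1.52)
v3: (4,0.5) → rotate → (3.93530,-0.87372) → ×s → (4.03087,-0.89494) → (4.03,-0.89)
v4: (4.5,2.5) → rotate → (5.07852,0.84181) → ×s → (5.20185,0.86226) → (5.20,0.86)
v5: (4.5,4.5) → rotate → (5.75083,2.72543) → ×s → (5.89049,2.79161) → (5.89,2.79)
v6: (-2.5,2.5) → rotate → (-1.51413,3.19491) → ×s → (-1.55090,3.27250) → (-1.55,3.27)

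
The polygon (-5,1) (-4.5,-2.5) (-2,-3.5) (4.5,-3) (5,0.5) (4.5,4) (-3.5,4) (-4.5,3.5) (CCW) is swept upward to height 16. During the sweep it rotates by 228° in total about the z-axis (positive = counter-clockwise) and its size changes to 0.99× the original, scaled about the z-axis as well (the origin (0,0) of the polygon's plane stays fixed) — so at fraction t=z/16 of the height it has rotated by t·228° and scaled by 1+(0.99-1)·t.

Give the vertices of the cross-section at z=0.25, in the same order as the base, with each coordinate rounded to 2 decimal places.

Cross-section at z=0.25: (-5.05,0.69) (-4.34,-2.77) (-1.78,-3.62) (4.68,-2.71) (4.96,0.81) (4.24,4.27) (-3.74,3.77) (-4.71,3.21)

t = z/height = 0.25/16 = 0.015625
s = 1 + (scale-1)·z/height = 1 + (0.99-1)·0.25/16 = 0.999844
θ = twist·z/height = 228°·0.25/16 = 3.5625° = 0.062177 rad
cos θ = 0.998068, sin θ = 0.062137 (intermediates below are computed at full precision and shown rounded to 5 d.p.)
v1: (-5,1) → rotate → (-5.05248,0.68738) → ×s → (-5.05169,0.68727) → (-5.05,0.69)
v2: (-4.5,-2.5) → rotate → (-4.33596,-2.77479) → ×s → (-4.33528,-2.77435) → (-4.34,-2.77)
v3: (-2,-3.5) → rotate → (-1.77865,-3.61751) → ×s → (-1.77838,-3.61695) → (-1.78,-3.62)
v4: (4.5,-3) → rotate → (4.67772,-2.71458) → ×s → (4.67699,-2.71416) → (4.68,-2.71)
v5: (5,0.5) → rotate → (4.95927,0.80972) → ×s → (4.95849,0.80959) → (4.96,0.81)
v6: (4.5,4) → rotate → (4.24276,4.27189) → ×s → (4.24209,4.27122) → (4.24,4.27)
v7: (-3.5,4) → rotate → (-3.74179,3.77479) → ×s → (-3.74120,3.77420) → (-3.74,3.77)
v8: (-4.5,3.5) → rotate → (-4.70878,3.21362) → ×s → (-4.70805,3.21312) → (-4.71,3.21)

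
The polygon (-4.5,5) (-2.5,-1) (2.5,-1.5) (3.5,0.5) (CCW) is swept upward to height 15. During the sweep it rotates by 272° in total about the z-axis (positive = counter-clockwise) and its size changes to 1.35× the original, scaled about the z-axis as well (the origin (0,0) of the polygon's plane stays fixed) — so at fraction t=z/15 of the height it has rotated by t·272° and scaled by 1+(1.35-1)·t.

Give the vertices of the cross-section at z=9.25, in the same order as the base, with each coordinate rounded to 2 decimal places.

t = z/height = 9.25/15 = 0.616667
s = 1 + (scale-1)·z/height = 1 + (1.35-1)·9.25/15 = 1.215833
θ = twist·z/height = 272°·9.25/15 = 167.7333° = 2.927499 rad
cos θ = -0.977169, sin θ = 0.212462 (intermediates below are computed at full precision and shown rounded to 5 d.p.)
v1: (-4.5,5) → rotate → (3.33495,-5.84193) → ×s → (4.05475,-7.10281) → (4.05,-7.10)
v2: (-2.5,-1) → rotate → (2.65539,0.44601) → ×s → (3.22851,0.54228) → (3.23,0.54)
v3: (2.5,-1.5) → rotate → (-2.12423,1.99691) → ×s → (-2.58271,2.42791) → (-2.58,2.43)
v4: (3.5,0.5) → rotate → (-3.52632,0.25503) → ×s → (-4.28742,0.31008) → (-4.29,0.31)

Cross-section at z=9.25: (4.05,-7.10) (3.23,0.54) (-2.58,2.43) (-4.29,0.31)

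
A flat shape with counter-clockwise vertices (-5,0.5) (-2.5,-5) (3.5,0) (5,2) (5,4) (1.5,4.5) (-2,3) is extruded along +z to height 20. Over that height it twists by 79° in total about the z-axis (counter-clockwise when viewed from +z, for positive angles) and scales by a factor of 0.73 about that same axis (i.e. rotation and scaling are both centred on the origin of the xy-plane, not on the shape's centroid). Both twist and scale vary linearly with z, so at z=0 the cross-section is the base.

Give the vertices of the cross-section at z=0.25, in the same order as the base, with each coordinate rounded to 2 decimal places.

t = z/height = 0.25/20 = 0.0125
s = 1 + (scale-1)·z/height = 1 + (0.73-1)·0.25/20 = 0.996625
θ = twist·z/height = 79°·0.25/20 = 0.9875° = 0.017235 rad
cos θ = 0.999851, sin θ = 0.017234 (intermediates below are computed at full precision and shown rounded to 5 d.p.)
v1: (-5,0.5) → rotate → (-5.00787,0.41375) → ×s → (-4.99097,0.41236) → (-4.99,0.41)
v2: (-2.5,-5) → rotate → (-2.41346,-5.04234) → ×s → (-2.40531,-5.02533) → (-2.41,-5.03)
v3: (3.5,0) → rotate → (3.49948,0.06032) → ×s → (3.48767,0.06012) → (3.49,0.06)
v4: (5,2) → rotate → (4.96479,2.08587) → ×s → (4.94803,2.07883) → (4.95,2.08)
v5: (5,4) → rotate → (4.93032,4.08558) → ×s → (4.91368,4.07179) → (4.91,4.07)
v6: (1.5,4.5) → rotate → (1.42222,4.52518) → ×s → (1.41742,4.50991) → (1.42,4.51)
v7: (-2,3) → rotate → (-2.05141,2.96509) → ×s → (-2.04448,2.95508) → (-2.04,2.96)

Cross-section at z=0.25: (-4.99,0.41) (-2.41,-5.03) (3.49,0.06) (4.95,2.08) (4.91,4.07) (1.42,4.51) (-2.04,2.96)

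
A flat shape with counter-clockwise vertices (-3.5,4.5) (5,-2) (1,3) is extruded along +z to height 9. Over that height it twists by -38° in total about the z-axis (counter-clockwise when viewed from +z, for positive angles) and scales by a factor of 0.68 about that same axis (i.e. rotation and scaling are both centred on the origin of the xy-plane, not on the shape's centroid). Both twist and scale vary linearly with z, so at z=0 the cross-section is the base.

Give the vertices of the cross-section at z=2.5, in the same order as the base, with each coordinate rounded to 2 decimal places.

Cross-section at z=2.5: (-2.38,4.61) (4.14,-2.63) (1.40,2.52)

t = z/height = 2.5/9 = 0.277778
s = 1 + (scale-1)·z/height = 1 + (0.68-1)·2.5/9 = 0.911111
θ = twist·z/height = -38°·2.5/9 = -10.5556° = -0.184229 rad
cos θ = 0.983078, sin θ = -0.183189 (intermediates below are computed at full precision and shown rounded to 5 d.p.)
v1: (-3.5,4.5) → rotate → (-2.61642,5.06501) → ×s → (-2.38385,4.61479) → (-2.38,4.61)
v2: (5,-2) → rotate → (4.54901,-2.88210) → ×s → (4.14465,-2.62591) → (4.14,-2.63)
v3: (1,3) → rotate → (1.53264,2.76604) → ×s → (1.39641,2.52017) → (1.40,2.52)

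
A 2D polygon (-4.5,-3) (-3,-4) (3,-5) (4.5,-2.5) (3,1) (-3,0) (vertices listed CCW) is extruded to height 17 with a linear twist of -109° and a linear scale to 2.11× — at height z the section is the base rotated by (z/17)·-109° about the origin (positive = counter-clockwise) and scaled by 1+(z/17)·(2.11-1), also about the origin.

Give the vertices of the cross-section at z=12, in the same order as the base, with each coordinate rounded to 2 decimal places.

Cross-section at z=12: (-7.03,6.61) (-8.16,3.60) (-7.48,-7.23) (-2.53,-8.83) (2.95,-4.81) (-1.21,5.21)

t = z/height = 12/17 = 0.705882
s = 1 + (scale-1)·z/height = 1 + (2.11-1)·12/17 = 1.783529
θ = twist·z/height = -109°·12/17 = -76.9412° = -1.342877 rad
cos θ = 0.225951, sin θ = -0.974139 (intermediates below are computed at full precision and shown rounded to 5 d.p.)
v1: (-4.5,-3) → rotate → (-3.93920,3.70577) → ×s → (-7.02567,6.60935) → (-7.03,6.61)
v2: (-3,-4) → rotate → (-4.57441,2.01861) → ×s → (-8.15859,3.60025) → (-8.16,3.60)
v3: (3,-5) → rotate → (-4.19284,-4.05217) → ×s → (-7.47805,-7.22717) → (-7.48,-7.23)
v4: (4.5,-2.5) → rotate → (-1.41857,-4.94850) → ×s → (-2.53005,-8.82580) → (-2.53,-8.83)
v5: (3,1) → rotate → (1.65199,-2.69646) → ×s → (2.94638,-4.80922) → (2.95,-4.81)
v6: (-3,0) → rotate → (-0.67785,2.92242) → ×s → (-1.20897,5.21221) → (-1.21,5.21)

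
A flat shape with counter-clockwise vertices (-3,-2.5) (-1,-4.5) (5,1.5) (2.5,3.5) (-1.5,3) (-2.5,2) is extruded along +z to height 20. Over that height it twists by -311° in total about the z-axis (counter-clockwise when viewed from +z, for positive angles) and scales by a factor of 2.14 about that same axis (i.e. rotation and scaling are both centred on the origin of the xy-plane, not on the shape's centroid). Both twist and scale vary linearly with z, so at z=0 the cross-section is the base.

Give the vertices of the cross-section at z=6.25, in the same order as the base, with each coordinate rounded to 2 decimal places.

Cross-section at z=6.25: (-2.85,4.46) (-5.89,2.11) (1.17,-6.98) (4.29,-3.96) (4.29,1.51) (3.12,3.02)

t = z/height = 6.25/20 = 0.3125
s = 1 + (scale-1)·z/height = 1 + (2.14-1)·6.25/20 = 1.356250
θ = twist·z/height = -311°·6.25/20 = -97.1875° = -1.696242 rad
cos θ = -0.125117, sin θ = -0.992142 (intermediates below are computed at full precision and shown rounded to 5 d.p.)
v1: (-3,-2.5) → rotate → (-2.10500,3.28922) → ×s → (-2.85491,4.46100) → (-2.85,4.46)
v2: (-1,-4.5) → rotate → (-4.33952,1.55517) → ×s → (-5.88548,2.10920) → (-5.89,2.11)
v3: (5,1.5) → rotate → (0.86263,-5.14839) → ×s → (1.16994,-6.98250) → (1.17,-6.98)
v4: (2.5,3.5) → rotate → (3.15971,-2.91826) → ×s → (4.28535,-3.95790) → (4.29,-3.96)
v5: (-1.5,3) → rotate → (3.16410,1.11286) → ×s → (4.29131,1.50932) → (4.29,1.51)
v6: (-2.5,2) → rotate → (2.29708,2.23012) → ×s → (3.11541,3.02460) → (3.12,3.02)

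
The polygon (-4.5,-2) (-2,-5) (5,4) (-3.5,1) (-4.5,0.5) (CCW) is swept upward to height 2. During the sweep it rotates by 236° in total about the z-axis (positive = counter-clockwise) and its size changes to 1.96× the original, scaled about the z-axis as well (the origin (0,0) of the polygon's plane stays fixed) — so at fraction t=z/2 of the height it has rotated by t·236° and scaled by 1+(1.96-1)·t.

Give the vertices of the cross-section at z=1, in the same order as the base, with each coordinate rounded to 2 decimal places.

Cross-section at z=1: (5.74,-4.49) (7.92,0.86) (-8.70,3.75) (1.13,-5.27) (2.47,-6.23)

t = z/height = 1/2 = 0.5
s = 1 + (scale-1)·z/height = 1 + (1.96-1)·1/2 = 1.480000
θ = twist·z/height = 236°·1/2 = 118.0000° = 2.059489 rad
cos θ = -0.469472, sin θ = 0.882948 (intermediates below are computed at full precision and shown rounded to 5 d.p.)
v1: (-4.5,-2) → rotate → (3.87852,-3.03432) → ×s → (5.74021,-4.49080) → (5.74,-4.49)
v2: (-2,-5) → rotate → (5.35368,0.58146) → ×s → (7.92345,0.86056) → (7.92,0.86)
v3: (5,4) → rotate → (-5.87915,2.53685) → ×s → (-8.70114,3.75454) → (-8.70,3.75)
v4: (-3.5,1) → rotate → (0.76020,-3.55979) → ×s → (1.12510,-5.26849) → (1.13,-5.27)
v5: (-4.5,0.5) → rotate → (1.67115,-4.20800) → ×s → (2.47330,-6.22784) → (2.47,-6.23)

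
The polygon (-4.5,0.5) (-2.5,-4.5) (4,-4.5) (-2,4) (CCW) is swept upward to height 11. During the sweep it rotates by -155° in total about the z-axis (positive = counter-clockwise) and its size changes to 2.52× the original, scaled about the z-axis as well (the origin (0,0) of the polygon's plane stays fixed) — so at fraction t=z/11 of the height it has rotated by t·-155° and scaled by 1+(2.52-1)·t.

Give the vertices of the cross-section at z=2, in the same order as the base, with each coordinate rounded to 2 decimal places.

t = z/height = 2/11 = 0.181818
s = 1 + (scale-1)·z/height = 1 + (2.52-1)·2/11 = 1.276364
θ = twist·z/height = -155°·2/11 = -28.1818° = -0.491866 rad
cos θ = 0.881453, sin θ = -0.472271 (intermediates below are computed at full precision and shown rounded to 5 d.p.)
v1: (-4.5,0.5) → rotate → (-3.73040,2.56595) → ×s → (-4.76135,3.27508) → (-4.76,3.28)
v2: (-2.5,-4.5) → rotate → (-4.32885,-2.78586) → ×s → (-5.52519,-3.55577) → (-5.53,-3.56)
v3: (4,-4.5) → rotate → (1.40059,-5.85562) → ×s → (1.78767,-7.47391) → (1.79,-7.47)
v4: (-2,4) → rotate → (0.12618,4.47036) → ×s → (0.16105,5.70580) → (0.16,5.71)

Cross-section at z=2: (-4.76,3.28) (-5.53,-3.56) (1.79,-7.47) (0.16,5.71)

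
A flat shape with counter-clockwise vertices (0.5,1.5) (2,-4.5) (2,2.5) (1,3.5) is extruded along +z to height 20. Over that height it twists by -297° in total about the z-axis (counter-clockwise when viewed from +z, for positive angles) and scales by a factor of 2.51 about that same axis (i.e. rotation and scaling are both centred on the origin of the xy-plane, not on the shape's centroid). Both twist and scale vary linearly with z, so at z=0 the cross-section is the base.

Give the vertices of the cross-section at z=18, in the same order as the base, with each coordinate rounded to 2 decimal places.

t = z/height = 18/20 = 0.9
s = 1 + (scale-1)·z/height = 1 + (2.51-1)·18/20 = 2.359000
θ = twist·z/height = -297°·18/20 = -267.3000° = -4.665265 rad
cos θ = -0.047106, sin θ = 0.998890 (intermediates below are computed at full precision and shown rounded to 5 d.p.)
v1: (0.5,1.5) → rotate → (-1.52189,0.42879) → ×s → (-3.59013,1.01150) → (-3.59,1.01)
v2: (2,-4.5) → rotate → (4.40079,2.20976) → ×s → (10.38147,5.21282) → (10.38,5.21)
v3: (2,2.5) → rotate → (-2.59144,1.88001) → ×s → (-6.11320,4.43495) → (-6.11,4.43)
v4: (1,3.5) → rotate → (-3.54322,0.83402) → ×s → (-8.35846,1.96745) → (-8.36,1.97)

Cross-section at z=18: (-3.59,1.01) (10.38,5.21) (-6.11,4.43) (-8.36,1.97)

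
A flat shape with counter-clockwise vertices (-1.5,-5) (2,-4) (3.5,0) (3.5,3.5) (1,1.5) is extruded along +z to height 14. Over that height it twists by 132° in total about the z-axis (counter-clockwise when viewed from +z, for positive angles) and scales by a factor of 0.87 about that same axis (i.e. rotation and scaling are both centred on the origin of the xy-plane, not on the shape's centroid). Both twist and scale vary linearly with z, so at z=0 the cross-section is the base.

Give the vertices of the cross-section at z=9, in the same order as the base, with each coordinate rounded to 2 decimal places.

t = z/height = 9/14 = 0.642857
s = 1 + (scale-1)·z/height = 1 + (0.87-1)·9/14 = 0.916429
θ = twist·z/height = 132°·9/14 = 84.8571° = 1.481037 rad
cos θ = 0.089639, sin θ = 0.995974 (intermediates below are computed at full precision and shown rounded to 5 d.p.)
v1: (-1.5,-5) → rotate → (4.84541,-1.94216) → ×s → (4.44047,-1.77985) → (4.44,-1.78)
v2: (2,-4) → rotate → (4.16318,1.63339) → ×s → (3.81525,1.49689) → (3.82,1.50)
v3: (3.5,0) → rotate → (0.31374,3.48591) → ×s → (0.28752,3.19459) → (0.29,3.19)
v4: (3.5,3.5) → rotate → (-3.17217,3.79965) → ×s → (-2.90707,3.48211) → (-2.91,3.48)
v5: (1,1.5) → rotate → (-1.40432,1.13043) → ×s → (-1.28696,1.03596) → (-1.29,1.04)

Cross-section at z=9: (4.44,-1.78) (3.82,1.50) (0.29,3.19) (-2.91,3.48) (-1.29,1.04)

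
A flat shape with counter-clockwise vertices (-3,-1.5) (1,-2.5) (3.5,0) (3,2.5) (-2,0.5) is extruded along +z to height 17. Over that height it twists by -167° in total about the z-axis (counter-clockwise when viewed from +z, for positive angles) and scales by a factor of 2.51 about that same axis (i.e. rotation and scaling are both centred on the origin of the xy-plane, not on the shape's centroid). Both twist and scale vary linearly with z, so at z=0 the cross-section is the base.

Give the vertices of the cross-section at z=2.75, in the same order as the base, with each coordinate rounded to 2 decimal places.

t = z/height = 2.75/17 = 0.161765
s = 1 + (scale-1)·z/height = 1 + (2.51-1)·2.75/17 = 1.244265
θ = twist·z/height = -167°·2.75/17 = -27.0147° = -0.471496 rad
cos θ = 0.890890, sin θ = -0.454219 (intermediates below are computed at full precision and shown rounded to 5 d.p.)
v1: (-3,-1.5) → rotate → (-3.35400,0.02632) → ×s → (-4.17326,0.03275) → (-4.17,0.03)
v2: (1,-2.5) → rotate → (-0.24466,-2.68144) → ×s → (-0.30442,-3.33643) → (-0.30,-3.34)
v3: (3.5,0) → rotate → (3.11811,-1.58977) → ×s → (3.87976,-1.97809) → (3.88,-1.98)
v4: (3,2.5) → rotate → (3.80822,0.86457) → ×s → (4.73843,1.07575) → (4.74,1.08)
v5: (-2,0.5) → rotate → (-1.55467,1.35388) → ×s → (-1.93442,1.68459) → (-1.93,1.68)

Cross-section at z=2.75: (-4.17,0.03) (-0.30,-3.34) (3.88,-1.98) (4.74,1.08) (-1.93,1.68)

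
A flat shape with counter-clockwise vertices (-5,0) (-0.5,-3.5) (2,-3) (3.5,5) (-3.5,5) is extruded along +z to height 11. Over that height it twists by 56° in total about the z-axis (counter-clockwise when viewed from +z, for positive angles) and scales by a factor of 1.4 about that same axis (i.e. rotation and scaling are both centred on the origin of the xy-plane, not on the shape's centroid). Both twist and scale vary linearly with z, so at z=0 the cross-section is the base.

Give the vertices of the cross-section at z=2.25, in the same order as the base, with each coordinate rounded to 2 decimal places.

Cross-section at z=2.25: (-5.30,-1.07) (0.22,-3.82) (2.77,-2.75) (2.64,6.05) (-4.79,4.55)

t = z/height = 2.25/11 = 0.204545
s = 1 + (scale-1)·z/height = 1 + (1.4-1)·2.25/11 = 1.081818
θ = twist·z/height = 56°·2.25/11 = 11.4545° = 0.199920 rad
cos θ = 0.980083, sin θ = 0.198590 (intermediates below are computed at full precision and shown rounded to 5 d.p.)
v1: (-5,0) → rotate → (-4.90041,-0.99295) → ×s → (-5.30136,-1.07419) → (-5.30,-1.07)
v2: (-0.5,-3.5) → rotate → (0.20503,-3.52958) → ×s → (0.22180,-3.81837) → (0.22,-3.82)
v3: (2,-3) → rotate → (2.55594,-2.54307) → ×s → (2.76506,-2.75114) → (2.77,-2.75)
v4: (3.5,5) → rotate → (2.43734,5.59548) → ×s → (2.63676,6.05329) → (2.64,6.05)
v5: (-3.5,5) → rotate → (-4.42324,4.20535) → ×s → (-4.78514,4.54942) → (-4.79,4.55)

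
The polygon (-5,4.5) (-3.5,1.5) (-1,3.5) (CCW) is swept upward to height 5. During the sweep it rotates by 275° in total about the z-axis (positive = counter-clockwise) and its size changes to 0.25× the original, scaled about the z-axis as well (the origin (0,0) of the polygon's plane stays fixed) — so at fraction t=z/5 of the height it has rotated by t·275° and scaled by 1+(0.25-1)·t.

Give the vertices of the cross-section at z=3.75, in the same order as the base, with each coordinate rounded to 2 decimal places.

Cross-section at z=3.75: (2.83,-0.80) (1.66,0.09) (1.07,-1.18)

t = z/height = 3.75/5 = 0.75
s = 1 + (scale-1)·z/height = 1 + (0.25-1)·3.75/5 = 0.437500
θ = twist·z/height = 275°·3.75/5 = 206.2500° = 3.599742 rad
cos θ = -0.896873, sin θ = -0.442289 (intermediates below are computed at full precision and shown rounded to 5 d.p.)
v1: (-5,4.5) → rotate → (6.47466,-1.82448) → ×s → (2.83266,-0.79821) → (2.83,-0.80)
v2: (-3.5,1.5) → rotate → (3.80249,0.20270) → ×s → (1.66359,0.08868) → (1.66,0.09)
v3: (-1,3.5) → rotate → (2.44488,-2.69677) → ×s → (1.06964,-1.17984) → (1.07,-1.18)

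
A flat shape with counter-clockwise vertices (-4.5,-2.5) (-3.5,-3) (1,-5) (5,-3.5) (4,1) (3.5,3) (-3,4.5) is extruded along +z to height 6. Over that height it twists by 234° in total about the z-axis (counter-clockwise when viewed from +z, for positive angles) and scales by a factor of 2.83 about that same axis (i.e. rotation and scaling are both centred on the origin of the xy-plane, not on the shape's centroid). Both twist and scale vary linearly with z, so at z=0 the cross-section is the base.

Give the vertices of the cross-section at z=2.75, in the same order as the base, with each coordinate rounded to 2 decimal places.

t = z/height = 2.75/6 = 0.458333
s = 1 + (scale-1)·z/height = 1 + (2.83-1)·2.75/6 = 1.838750
θ = twist·z/height = 234°·2.75/6 = 107.2500° = 1.871866 rad
cos θ = -0.296542, sin θ = 0.955020 (intermediates below are computed at full precision and shown rounded to 5 d.p.)
v1: (-4.5,-2.5) → rotate → (3.72199,-3.55624) → ×s → (6.84380,-6.53903) → (6.84,-6.54)
v2: (-3.5,-3) → rotate → (3.90296,-2.45295) → ×s → (7.17656,-4.51035) → (7.18,-4.51)
v3: (1,-5) → rotate → (4.47856,2.43773) → ×s → (8.23495,4.48237) → (8.23,4.48)
v4: (5,-3.5) → rotate → (1.85986,5.81300) → ×s → (3.41982,10.68864) → (3.42,10.69)
v5: (4,1) → rotate → (-2.14119,3.52354) → ×s → (-3.93711,6.47891) → (-3.94,6.48)
v6: (3.5,3) → rotate → (-3.90296,2.45295) → ×s → (-7.17656,4.51035) → (-7.18,4.51)
v7: (-3,4.5) → rotate → (-3.40797,-4.19950) → ×s → (-6.26640,-7.72182) → (-6.27,-7.72)

Cross-section at z=2.75: (6.84,-6.54) (7.18,-4.51) (8.23,4.48) (3.42,10.69) (-3.94,6.48) (-7.18,4.51) (-6.27,-7.72)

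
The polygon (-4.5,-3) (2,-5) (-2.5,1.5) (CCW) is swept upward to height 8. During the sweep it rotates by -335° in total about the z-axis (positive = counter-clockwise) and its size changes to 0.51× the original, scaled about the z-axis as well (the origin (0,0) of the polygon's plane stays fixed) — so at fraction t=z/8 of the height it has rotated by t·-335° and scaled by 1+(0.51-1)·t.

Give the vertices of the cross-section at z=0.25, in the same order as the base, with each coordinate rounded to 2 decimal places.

Cross-section at z=0.25: (-4.89,-2.10) (1.04,-5.20) (-2.15,1.90)

t = z/height = 0.25/8 = 0.03125
s = 1 + (scale-1)·z/height = 1 + (0.51-1)·0.25/8 = 0.984688
θ = twist·z/height = -335°·0.25/8 = -10.4688° = -0.182714 rad
cos θ = 0.983354, sin θ = -0.181699 (intermediates below are computed at full precision and shown rounded to 5 d.p.)
v1: (-4.5,-3) → rotate → (-4.97019,-2.13242) → ×s → (-4.89409,-2.09976) → (-4.89,-2.10)
v2: (2,-5) → rotate → (1.05821,-5.28017) → ×s → (1.04201,-5.19932) → (1.04,-5.20)
v3: (-2.5,1.5) → rotate → (-2.18584,1.92928) → ×s → (-2.15237,1.89974) → (-2.15,1.90)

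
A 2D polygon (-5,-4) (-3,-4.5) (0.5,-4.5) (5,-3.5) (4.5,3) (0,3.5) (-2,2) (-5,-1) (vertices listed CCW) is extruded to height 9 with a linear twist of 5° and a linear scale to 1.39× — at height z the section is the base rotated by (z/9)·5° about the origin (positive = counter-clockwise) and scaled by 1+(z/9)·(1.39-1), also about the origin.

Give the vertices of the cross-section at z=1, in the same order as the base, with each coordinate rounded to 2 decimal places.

t = z/height = 1/9 = 0.111111
s = 1 + (scale-1)·z/height = 1 + (1.39-1)·1/9 = 1.043333
θ = twist·z/height = 5°·1/9 = 0.5556° = 0.009696 rad
cos θ = 0.999953, sin θ = 0.009696 (intermediates below are computed at full precision and shown rounded to 5 d.p.)
v1: (-5,-4) → rotate → (-4.96098,-4.04829) → ×s → (-5.17596,-4.22372) → (-5.18,-4.22)
v2: (-3,-4.5) → rotate → (-2.95623,-4.52888) → ×s → (-3.08433,-4.72513) → (-3.08,-4.73)
v3: (0.5,-4.5) → rotate → (0.54361,-4.49494) → ×s → (0.56717,-4.68972) → (0.57,-4.69)
v4: (5,-3.5) → rotate → (5.03370,-3.45135) → ×s → (5.25183,-3.60091) → (5.25,-3.60)
v5: (4.5,3) → rotate → (4.47070,3.04349) → ×s → (4.66443,3.17538) → (4.66,3.18)
v6: (0,3.5) → rotate → (-0.03394,3.49984) → ×s → (-0.03541,3.65150) → (-0.04,3.65)
v7: (-2,2) → rotate → (-2.01930,1.98051) → ×s → (-2.10680,2.06634) → (-2.11,2.07)
v8: (-5,-1) → rotate → (-4.99007,-1.04843) → ×s → (-5.20631,-1.09387) → (-5.21,-1.09)

Cross-section at z=1: (-5.18,-4.22) (-3.08,-4.73) (0.57,-4.69) (5.25,-3.60) (4.66,3.18) (-0.04,3.65) (-2.11,2.07) (-5.21,-1.09)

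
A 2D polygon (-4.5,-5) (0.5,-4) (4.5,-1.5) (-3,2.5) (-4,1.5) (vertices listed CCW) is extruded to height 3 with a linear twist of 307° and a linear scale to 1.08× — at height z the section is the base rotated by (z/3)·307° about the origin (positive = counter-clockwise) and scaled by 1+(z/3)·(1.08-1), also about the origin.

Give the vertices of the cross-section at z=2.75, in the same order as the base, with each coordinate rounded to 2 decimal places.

t = z/height = 2.75/3 = 0.916667
s = 1 + (scale-1)·z/height = 1 + (1.08-1)·2.75/3 = 1.073333
θ = twist·z/height = 307°·2.75/3 = 281.4167° = 4.911647 rad
cos θ = 0.197942, sin θ = -0.980214 (intermediates below are computed at full precision and shown rounded to 5 d.p.)
v1: (-4.5,-5) → rotate → (-5.79181,3.42125) → ×s → (-6.21654,3.67214) → (-6.22,3.67)
v2: (0.5,-4) → rotate → (-3.82188,-1.28188) → ×s → (-4.10215,-1.37588) → (-4.10,-1.38)
v3: (4.5,-1.5) → rotate → (-0.57958,-4.70788) → ×s → (-0.62208,-5.05312) → (-0.62,-5.05)
v4: (-3,2.5) → rotate → (1.85671,3.43550) → ×s → (1.99287,3.68743) → (1.99,3.69)
v5: (-4,1.5) → rotate → (0.67855,4.21777) → ×s → (0.72831,4.52707) → (0.73,4.53)

Cross-section at z=2.75: (-6.22,3.67) (-4.10,-1.38) (-0.62,-5.05) (1.99,3.69) (0.73,4.53)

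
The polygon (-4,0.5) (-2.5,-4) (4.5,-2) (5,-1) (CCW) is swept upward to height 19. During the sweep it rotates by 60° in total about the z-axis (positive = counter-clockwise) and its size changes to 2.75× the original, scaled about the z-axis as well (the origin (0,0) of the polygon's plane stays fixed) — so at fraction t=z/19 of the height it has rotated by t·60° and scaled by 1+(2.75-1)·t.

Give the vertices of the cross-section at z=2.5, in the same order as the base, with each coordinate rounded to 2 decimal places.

t = z/height = 2.5/19 = 0.131579
s = 1 + (scale-1)·z/height = 1 + (2.75-1)·2.5/19 = 1.230263
θ = twist·z/height = 60°·2.5/19 = 7.8947° = 0.137789 rad
cos θ = 0.990522, sin θ = 0.137354 (intermediates below are computed at full precision and shown rounded to 5 d.p.)
v1: (-4,0.5) → rotate → (-4.03077,-0.05415) → ×s → (-4.95890,-0.06662) → (-4.96,-0.07)
v2: (-2.5,-4) → rotate → (-1.92689,-4.30547) → ×s → (-2.37058,-5.29686) → (-2.37,-5.30)
v3: (4.5,-2) → rotate → (4.73206,-1.36295) → ×s → (5.82167,-1.67679) → (5.82,-1.68)
v4: (5,-1) → rotate → (5.08996,-0.30375) → ×s → (6.26200,-0.37370) → (6.26,-0.37)

Cross-section at z=2.5: (-4.96,-0.07) (-2.37,-5.30) (5.82,-1.68) (6.26,-0.37)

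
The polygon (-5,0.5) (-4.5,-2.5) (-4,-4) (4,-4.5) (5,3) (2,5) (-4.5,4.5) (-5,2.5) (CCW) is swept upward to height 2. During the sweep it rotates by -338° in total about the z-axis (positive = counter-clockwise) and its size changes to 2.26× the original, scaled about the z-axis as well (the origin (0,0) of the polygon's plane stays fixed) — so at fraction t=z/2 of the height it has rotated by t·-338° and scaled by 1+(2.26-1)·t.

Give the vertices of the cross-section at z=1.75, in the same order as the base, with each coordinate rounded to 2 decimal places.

t = z/height = 1.75/2 = 0.875
s = 1 + (scale-1)·z/height = 1 + (2.26-1)·1.75/2 = 2.102500
θ = twist·z/height = -338°·1.75/2 = -295.7500° = -5.161811 rad
cos θ = 0.434445, sin θ = 0.900698 (intermediates below are computed at full precision and shown rounded to 5 d.p.)
v1: (-5,0.5) → rotate → (-2.62258,-4.28627) → ×s → (-5.51396,-9.01188) → (-5.51,-9.01)
v2: (-4.5,-2.5) → rotate → (0.29674,-5.13926) → ×s → (0.62390,-10.80528) → (0.62,-10.81)
v3: (-4,-4) → rotate → (1.86501,-5.34057) → ×s → (3.92119,-11.22856) → (3.92,-11.23)
v4: (4,-4.5) → rotate → (5.79092,1.64779) → ×s → (12.17542,3.46448) → (12.18,3.46)
v5: (5,3) → rotate → (-0.52987,5.80683) → ×s → (-1.11405,12.20885) → (-1.11,12.21)
v6: (2,5) → rotate → (-3.63460,3.97362) → ×s → (-7.64175,8.35454) → (-7.64,8.35)
v7: (-4.5,4.5) → rotate → (-6.00815,-2.09814) → ×s → (-12.63213,-4.41134) → (-12.63,-4.41)
v8: (-5,2.5) → rotate → (-4.42397,-3.41738) → ×s → (-9.30140,-7.18504) → (-9.30,-7.19)

Cross-section at z=1.75: (-5.51,-9.01) (0.62,-10.81) (3.92,-11.23) (12.18,3.46) (-1.11,12.21) (-7.64,8.35) (-12.63,-4.41) (-9.30,-7.19)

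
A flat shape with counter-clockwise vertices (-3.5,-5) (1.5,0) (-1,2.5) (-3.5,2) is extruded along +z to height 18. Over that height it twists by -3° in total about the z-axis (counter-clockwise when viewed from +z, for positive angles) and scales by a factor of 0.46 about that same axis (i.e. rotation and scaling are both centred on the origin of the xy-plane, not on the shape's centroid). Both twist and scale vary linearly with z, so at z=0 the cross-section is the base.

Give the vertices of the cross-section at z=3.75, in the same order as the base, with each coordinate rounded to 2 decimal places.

t = z/height = 3.75/18 = 0.208333
s = 1 + (scale-1)·z/height = 1 + (0.46-1)·3.75/18 = 0.887500
θ = twist·z/height = -3°·3.75/18 = -0.6250° = -0.010908 rad
cos θ = 0.999941, sin θ = -0.010908 (intermediates below are computed at full precision and shown rounded to 5 d.p.)
v1: (-3.5,-5) → rotate → (-3.55433,-4.96152) → ×s → (-3.15447,-4.40335) → (-3.15,-4.40)
v2: (1.5,0) → rotate → (1.49991,-0.01636) → ×s → (1.33117,-0.01452) → (1.33,-0.01)
v3: (-1,2.5) → rotate → (-0.97267,2.51076) → ×s → (-0.86324,2.22830) → (-0.86,2.23)
v4: (-3.5,2) → rotate → (-3.47798,2.03806) → ×s → (-3.08670,1.80878) → (-3.09,1.81)

Cross-section at z=3.75: (-3.15,-4.40) (1.33,-0.01) (-0.86,2.23) (-3.09,1.81)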